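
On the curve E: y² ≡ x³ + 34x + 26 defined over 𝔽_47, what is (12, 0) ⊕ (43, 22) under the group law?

(12, 0) + (43, 22). λ = (22 - 0)/(43 - 12) ≡ 22/31 mod 47. 31⁻¹ ≡ 44 (mod 47) since 31·44 = 1364 ≡ 1, so λ ≡ 28.
  x = λ² - 12 - 43 = 784 - 55 ≡ 24; y = λ·(12 - 24) - 0 ≡ 40. → (24, 40)

(24, 40)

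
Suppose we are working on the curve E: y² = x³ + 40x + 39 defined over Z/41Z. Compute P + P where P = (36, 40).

(26, 0)

tangent at (36, 40): λ = (3·36² + 40)/(2·40) ≡ 33/39. 39⁻¹ ≡ 20 (mod 41), so λ ≡ 33·20 ≡ 4.
  x = λ² - 36 - 36 = 16 - 72 ≡ 26; y = λ·(36 - 26) - 40 ≡ 0. → (26, 0)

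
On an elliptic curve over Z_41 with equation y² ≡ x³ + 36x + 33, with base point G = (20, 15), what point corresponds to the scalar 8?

(20, 26)

Double-and-add on 8 = (1000)₂. Start with G = (20, 15) for the leading 1-bit.
double: tangent at (20, 15): λ = (3·20² + 36)/(2·15) ≡ 6/30. 30⁻¹ ≡ 26 (mod 41) since 30·26 = 780 ≡ 1, so λ ≡ 6·26 ≡ 33.
  x = λ² - 20 - 20 = 1089 - 40 ≡ 24; y = λ·(20 - 24) - 15 ≡ 17. → (24, 17)
double: tangent at (24, 17): λ = (3·24² + 36)/(2·17) ≡ 1/34. 34⁻¹ ≡ 35 (mod 41), so λ ≡ 1·35 ≡ 35.
  x = λ² - 24 - 24 = 1225 - 48 ≡ 29; y = λ·(24 - 29) - 17 ≡ 13. → (29, 13)
double: tangent at (29, 13): λ = (3·29² + 36)/(2·13) ≡ 17/26. 26⁻¹ ≡ 30 (mod 41), so λ ≡ 17·30 ≡ 18.
  x = λ² - 29 - 29 = 324 - 58 ≡ 20; y = λ·(29 - 20) - 13 ≡ 26. → (20, 26)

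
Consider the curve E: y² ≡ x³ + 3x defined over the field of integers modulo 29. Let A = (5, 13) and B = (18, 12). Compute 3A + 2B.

(5, 13)

First 3A:
Repeated addition: build up to 3A.
2A: tangent at (5, 13): λ = (3·5² + 3)/(2·13) ≡ 20/26. 26⁻¹ ≡ 19 (mod 29) since 26·19 = 494 ≡ 1, so λ ≡ 20·19 ≡ 3.
  x = λ² - 5 - 5 = 9 - 10 ≡ 28; y = λ·(5 - 28) - 13 ≡ 5. → (28, 5)
3A: (28, 5) + (5, 13). λ = (13 - 5)/(5 - 28) ≡ 8/6 mod 29. 6⁻¹ ≡ 5 (mod 29), so λ ≡ 11.
  x = λ² - 28 - 5 = 121 - 33 ≡ 1; y = λ·(28 - 1) - 5 ≡ 2. → (1, 2)
3A = (1, 2).
Next 2B:
Repeated addition: build up to 2B.
2B: tangent at (18, 12): λ = (3·18² + 3)/(2·12) ≡ 18/24. 24⁻¹ ≡ 23 (mod 29) since 24·23 = 552 ≡ 1, so λ ≡ 18·23 ≡ 8.
  x = λ² - 18 - 18 = 64 - 36 ≡ 28; y = λ·(18 - 28) - 12 ≡ 24. → (28, 24)
2B = (28, 24).
Finally 3A + 2B:
(1, 2) + (28, 24). λ = (24 - 2)/(28 - 1) ≡ 22/27 mod 29. 27⁻¹ ≡ 14 (mod 29) since 27·14 = 378 ≡ 1, so λ ≡ 18.
  x = λ² - 1 - 28 = 324 - 29 ≡ 5; y = λ·(1 - 5) - 2 ≡ 13. → (5, 13)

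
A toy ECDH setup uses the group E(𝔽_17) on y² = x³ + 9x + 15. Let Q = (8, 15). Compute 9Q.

Repeated addition: build up to 9Q.
2Q: tangent at (8, 15): λ = (3·8² + 9)/(2·15) ≡ 14/13. 13⁻¹ ≡ 4 (mod 17) since 13·4 = 52 ≡ 1, so λ ≡ 14·4 ≡ 5.
  x = λ² - 8 - 8 = 25 - 16 ≡ 9; y = λ·(8 - 9) - 15 ≡ 14. → (9, 14)
3Q: (9, 14) + (8, 15). λ = (15 - 14)/(8 - 9) ≡ 1/16 mod 17. 16⁻¹ ≡ 16 (mod 17) since 16·16 = 256 ≡ 1, so λ ≡ 16.
  x = λ² - 9 - 8 = 256 - 17 ≡ 1; y = λ·(9 - 1) - 14 ≡ 12. → (1, 12)
4Q: (1, 12) + (8, 15). λ = (15 - 12)/(8 - 1) ≡ 3/7 mod 17. 7⁻¹ ≡ 5 (mod 17) since 7·5 = 35 ≡ 1, so λ ≡ 15.
  x = λ² - 1 - 8 = 225 - 9 ≡ 12; y = λ·(1 - 12) - 12 ≡ 10. → (12, 10)
5Q: (12, 10) + (8, 15). λ = (15 - 10)/(8 - 12) ≡ 5/13 mod 17. 13⁻¹ ≡ 4 (mod 17), so λ ≡ 3.
  x = λ² - 12 - 8 = 9 - 20 ≡ 6; y = λ·(12 - 6) - 10 ≡ 8. → (6, 8)
6Q: (6, 8) + (8, 15). λ = (15 - 8)/(8 - 6) ≡ 7/2 mod 17. 2⁻¹ ≡ 9 (mod 17) since 2·9 = 18 ≡ 1, so λ ≡ 12.
  x = λ² - 6 - 8 = 144 - 14 ≡ 11; y = λ·(6 - 11) - 8 ≡ 0. → (11, 0)
7Q: (11, 0) + (8, 15). λ = (15 - 0)/(8 - 11) ≡ 15/14 mod 17. 14⁻¹ ≡ 11 (mod 17) since 14·11 = 154 ≡ 1, so λ ≡ 12.
  x = λ² - 11 - 8 = 144 - 19 ≡ 6; y = λ·(11 - 6) - 0 ≡ 9. → (6, 9)
8Q: (6, 9) + (8, 15). λ = (15 - 9)/(8 - 6) ≡ 6/2 mod 17. 2⁻¹ ≡ 9 (mod 17), so λ ≡ 3.
  x = λ² - 6 - 8 = 9 - 14 ≡ 12; y = λ·(6 - 12) - 9 ≡ 7. → (12, 7)
9Q: (12, 7) + (8, 15). λ = (15 - 7)/(8 - 12) ≡ 8/13 mod 17. 13⁻¹ ≡ 4 (mod 17), so λ ≡ 15.
  x = λ² - 12 - 8 = 225 - 20 ≡ 1; y = λ·(12 - 1) - 7 ≡ 5. → (1, 5)

(1, 5)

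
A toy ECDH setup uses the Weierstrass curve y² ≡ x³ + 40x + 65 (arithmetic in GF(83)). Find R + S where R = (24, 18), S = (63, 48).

(24, 18) + (63, 48). λ = (48 - 18)/(63 - 24) ≡ 30/39 mod 83. 39⁻¹ ≡ 66 (mod 83), so λ ≡ 71.
  x = λ² - 24 - 63 = 5041 - 87 ≡ 57; y = λ·(24 - 57) - 18 ≡ 46. → (57, 46)

(57, 46)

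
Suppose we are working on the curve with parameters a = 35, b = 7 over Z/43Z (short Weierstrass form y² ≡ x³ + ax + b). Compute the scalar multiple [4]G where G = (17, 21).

Double-and-add on 4 = (100)₂. Start with G = (17, 21) for the leading 1-bit.
double: tangent at (17, 21): λ = (3·17² + 35)/(2·21) ≡ 42/42. 42⁻¹ ≡ 42 (mod 43) since 42·42 = 1764 ≡ 1, so λ ≡ 42·42 ≡ 1.
  x = λ² - 17 - 17 = 1 - 34 ≡ 10; y = λ·(17 - 10) - 21 ≡ 29. → (10, 29)
double: tangent at (10, 29): λ = (3·10² + 35)/(2·29) ≡ 34/15. 15⁻¹ ≡ 23 (mod 43), so λ ≡ 34·23 ≡ 8.
  x = λ² - 10 - 10 = 64 - 20 ≡ 1; y = λ·(10 - 1) - 29 ≡ 0. → (1, 0)

(1, 0)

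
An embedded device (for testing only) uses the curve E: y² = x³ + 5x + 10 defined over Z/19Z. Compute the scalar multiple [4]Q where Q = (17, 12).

(1, 4)

Double-and-add on 4 = (100)₂. Start with Q = (17, 12) for the leading 1-bit.
double: tangent at (17, 12): λ = (3·17² + 5)/(2·12) ≡ 17/5. 5⁻¹ ≡ 4 (mod 19), so λ ≡ 17·4 ≡ 11.
  x = λ² - 17 - 17 = 121 - 34 ≡ 11; y = λ·(17 - 11) - 12 ≡ 16. → (11, 16)
double: tangent at (11, 16): λ = (3·11² + 5)/(2·16) ≡ 7/13. 13⁻¹ ≡ 3 (mod 19) since 13·3 = 39 ≡ 1, so λ ≡ 7·3 ≡ 2.
  x = λ² - 11 - 11 = 4 - 22 ≡ 1; y = λ·(11 - 1) - 16 ≡ 4. → (1, 4)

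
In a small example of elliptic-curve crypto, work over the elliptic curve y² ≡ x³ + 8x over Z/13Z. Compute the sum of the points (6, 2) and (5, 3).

(3, 8)

(6, 2) + (5, 3). λ = (3 - 2)/(5 - 6) ≡ 1/12 mod 13. 12⁻¹ ≡ 12 (mod 13) since 12·12 = 144 ≡ 1, so λ ≡ 12.
  x = λ² - 6 - 5 = 144 - 11 ≡ 3; y = λ·(6 - 3) - 2 ≡ 8. → (3, 8)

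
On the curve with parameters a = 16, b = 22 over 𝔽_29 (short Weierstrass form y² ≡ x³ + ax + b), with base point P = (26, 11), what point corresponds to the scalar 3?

(13, 22)

Repeated addition: build up to 3P.
2P: tangent at (26, 11): λ = (3·26² + 16)/(2·11) ≡ 14/22. 22⁻¹ ≡ 4 (mod 29) since 22·4 = 88 ≡ 1, so λ ≡ 14·4 ≡ 27.
  x = λ² - 26 - 26 = 729 - 52 ≡ 10; y = λ·(26 - 10) - 11 ≡ 15. → (10, 15)
3P: (10, 15) + (26, 11). λ = (11 - 15)/(26 - 10) ≡ 25/16 mod 29. 16⁻¹ ≡ 20 (mod 29), so λ ≡ 7.
  x = λ² - 10 - 26 = 49 - 36 ≡ 13; y = λ·(10 - 13) - 15 ≡ 22. → (13, 22)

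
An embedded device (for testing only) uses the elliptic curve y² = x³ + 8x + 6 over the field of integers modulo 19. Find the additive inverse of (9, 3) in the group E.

-(9, 3) = (9, -3 mod 19) = (9, 16).

(9, 16)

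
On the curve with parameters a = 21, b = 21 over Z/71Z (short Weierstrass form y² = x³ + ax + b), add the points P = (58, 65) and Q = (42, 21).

(54, 17)

(58, 65) + (42, 21). λ = (21 - 65)/(42 - 58) ≡ 27/55 mod 71. 55⁻¹ ≡ 31 (mod 71), so λ ≡ 56.
  x = λ² - 58 - 42 = 3136 - 100 ≡ 54; y = λ·(58 - 54) - 65 ≡ 17. → (54, 17)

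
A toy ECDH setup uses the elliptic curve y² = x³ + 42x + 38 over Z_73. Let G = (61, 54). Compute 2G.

tangent at (61, 54): λ = (3·61² + 42)/(2·54) ≡ 36/35. 35⁻¹ ≡ 48 (mod 73), so λ ≡ 36·48 ≡ 49.
  x = λ² - 61 - 61 = 2401 - 122 ≡ 16; y = λ·(61 - 16) - 54 ≡ 34. → (16, 34)

(16, 34)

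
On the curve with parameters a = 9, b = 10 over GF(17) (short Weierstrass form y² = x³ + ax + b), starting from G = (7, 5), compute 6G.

O

Repeated addition: build up to 6G.
2G: tangent at (7, 5): λ = (3·7² + 9)/(2·5) ≡ 3/10. 10⁻¹ ≡ 12 (mod 17), so λ ≡ 3·12 ≡ 2.
  x = λ² - 7 - 7 = 4 - 14 ≡ 7; y = λ·(7 - 7) - 5 ≡ 12. → (7, 12)
3G: (7, 12) + (7, 5): same x and y₁ ≡ -y₂, so the sum is 𝒪.
4G: 𝒪 + (7, 5) = (7, 5) (identity).
5G: tangent at (7, 5): λ = (3·7² + 9)/(2·5) ≡ 3/10. 10⁻¹ ≡ 12 (mod 17) since 10·12 = 120 ≡ 1, so λ ≡ 3·12 ≡ 2.
  x = λ² - 7 - 7 = 4 - 14 ≡ 7; y = λ·(7 - 7) - 5 ≡ 12. → (7, 12)
6G: (7, 12) + (7, 5): same x and y₁ ≡ -y₂, so the sum is 𝒪.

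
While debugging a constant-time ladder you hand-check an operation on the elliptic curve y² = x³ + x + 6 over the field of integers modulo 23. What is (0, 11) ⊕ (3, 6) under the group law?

(10, 21)

(0, 11) + (3, 6). λ = (6 - 11)/(3 - 0) ≡ 18/3 mod 23. 3⁻¹ ≡ 8 (mod 23), so λ ≡ 6.
  x = λ² - 0 - 3 = 36 - 3 ≡ 10; y = λ·(0 - 10) - 11 ≡ 21. → (10, 21)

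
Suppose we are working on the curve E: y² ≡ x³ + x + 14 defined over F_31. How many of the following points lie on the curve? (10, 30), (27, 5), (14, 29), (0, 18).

2

(10, 30): 30² ≡ 1, rhs ≡ 1 → on.
(27, 5): 5² ≡ 25, rhs ≡ 8 → off.
(14, 29): 29² ≡ 4, rhs ≡ 13 → off.
(0, 18): 18² ≡ 14, rhs ≡ 14 → on.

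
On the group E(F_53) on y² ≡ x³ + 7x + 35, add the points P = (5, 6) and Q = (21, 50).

(18, 51)

(5, 6) + (21, 50). λ = (50 - 6)/(21 - 5) ≡ 44/16 mod 53. 16⁻¹ ≡ 10 (mod 53), so λ ≡ 16.
  x = λ² - 5 - 21 = 256 - 26 ≡ 18; y = λ·(5 - 18) - 6 ≡ 51. → (18, 51)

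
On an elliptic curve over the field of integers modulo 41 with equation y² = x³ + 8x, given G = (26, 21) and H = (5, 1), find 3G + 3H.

First 3G:
Repeated addition: build up to 3G.
2G: tangent at (26, 21): λ = (3·26² + 8)/(2·21) ≡ 27/1. 1⁻¹ ≡ 1 (mod 41), so λ ≡ 27·1 ≡ 27.
  x = λ² - 26 - 26 = 729 - 52 ≡ 21; y = λ·(26 - 21) - 21 ≡ 32. → (21, 32)
3G: (21, 32) + (26, 21). λ = (21 - 32)/(26 - 21) ≡ 30/5 mod 41. 5⁻¹ ≡ 33 (mod 41), so λ ≡ 6.
  x = λ² - 21 - 26 = 36 - 47 ≡ 30; y = λ·(21 - 30) - 32 ≡ 37. → (30, 37)
3G = (30, 37).
Next 3H:
Repeated addition: build up to 3H.
2H: tangent at (5, 1): λ = (3·5² + 8)/(2·1) ≡ 1/2. 2⁻¹ ≡ 21 (mod 41) since 2·21 = 42 ≡ 1, so λ ≡ 1·21 ≡ 21.
  x = λ² - 5 - 5 = 441 - 10 ≡ 21; y = λ·(5 - 21) - 1 ≡ 32. → (21, 32)
3H: (21, 32) + (5, 1). λ = (1 - 32)/(5 - 21) ≡ 10/25 mod 41. 25⁻¹ ≡ 23 (mod 41) since 25·23 = 575 ≡ 1, so λ ≡ 25.
  x = λ² - 21 - 5 = 625 - 26 ≡ 25; y = λ·(21 - 25) - 32 ≡ 32. → (25, 32)
3H = (25, 32).
Finally 3G + 3H:
(30, 37) + (25, 32). λ = (32 - 37)/(25 - 30) ≡ 36/36 mod 41. 36⁻¹ ≡ 8 (mod 41), so λ ≡ 1.
  x = λ² - 30 - 25 = 1 - 55 ≡ 28; y = λ·(30 - 28) - 37 ≡ 6. → (28, 6)

(28, 6)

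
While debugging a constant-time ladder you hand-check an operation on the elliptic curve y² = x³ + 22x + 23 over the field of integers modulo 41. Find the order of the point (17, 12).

2P: tangent at (17, 12): λ = (3·17² + 22)/(2·12) ≡ 28/24. 24⁻¹ ≡ 12 (mod 41), so λ ≡ 28·12 ≡ 8.
  x = λ² - 17 - 17 = 64 - 34 ≡ 30; y = λ·(17 - 30) - 12 ≡ 7. → (30, 7)
3P: (30, 7) + (17, 12). λ = (12 - 7)/(17 - 30) ≡ 5/28 mod 41. 28⁻¹ ≡ 22 (mod 41) since 28·22 = 616 ≡ 1, so λ ≡ 28.
  x = λ² - 30 - 17 = 784 - 47 ≡ 40; y = λ·(30 - 40) - 7 ≡ 0. → (40, 0)
4P: (40, 0) + (17, 12). λ = (12 - 0)/(17 - 40) ≡ 12/18 mod 41. 18⁻¹ ≡ 16 (mod 41), so λ ≡ 28.
  x = λ² - 40 - 17 = 784 - 57 ≡ 30; y = λ·(40 - 30) - 0 ≡ 34. → (30, 34)
5P: (30, 34) + (17, 12). λ = (12 - 34)/(17 - 30) ≡ 19/28 mod 41. 28⁻¹ ≡ 22 (mod 41), so λ ≡ 8.
  x = λ² - 30 - 17 = 64 - 47 ≡ 17; y = λ·(30 - 17) - 34 ≡ 29. → (17, 29)
6P: (17, 29) + (17, 12): same x and y₁ ≡ -y₂, so the sum is ∞.
6P = ∞, so the order is 6.

6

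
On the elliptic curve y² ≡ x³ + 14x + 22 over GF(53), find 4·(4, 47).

(52, 22)

Write G = (4, 47).
Double-and-add on 4 = (100)₂. Start with G = (4, 47) for the leading 1-bit.
double: tangent at (4, 47): λ = (3·4² + 14)/(2·47) ≡ 9/41. 41⁻¹ ≡ 22 (mod 53) since 41·22 = 902 ≡ 1, so λ ≡ 9·22 ≡ 39.
  x = λ² - 4 - 4 = 1521 - 8 ≡ 29; y = λ·(4 - 29) - 47 ≡ 38. → (29, 38)
double: tangent at (29, 38): λ = (3·29² + 14)/(2·38) ≡ 46/23. 23⁻¹ ≡ 30 (mod 53) since 23·30 = 690 ≡ 1, so λ ≡ 46·30 ≡ 2.
  x = λ² - 29 - 29 = 4 - 58 ≡ 52; y = λ·(29 - 52) - 38 ≡ 22. → (52, 22)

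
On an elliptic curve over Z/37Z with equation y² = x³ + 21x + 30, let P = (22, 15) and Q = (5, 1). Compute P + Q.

(19, 31)

(22, 15) + (5, 1). λ = (1 - 15)/(5 - 22) ≡ 23/20 mod 37. 20⁻¹ ≡ 13 (mod 37) since 20·13 = 260 ≡ 1, so λ ≡ 3.
  x = λ² - 22 - 5 = 9 - 27 ≡ 19; y = λ·(22 - 19) - 15 ≡ 31. → (19, 31)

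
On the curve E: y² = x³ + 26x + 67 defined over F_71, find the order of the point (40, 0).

2P: (40, 0) + (40, 0): same x and y₁ ≡ -y₂, so the sum is 𝒪.
2P = 𝒪, so the order is 2.

2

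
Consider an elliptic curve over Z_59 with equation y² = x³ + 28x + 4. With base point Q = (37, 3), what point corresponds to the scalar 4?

(50, 47)

Double-and-add on 4 = (100)₂. Start with Q = (37, 3) for the leading 1-bit.
double: tangent at (37, 3): λ = (3·37² + 28)/(2·3) ≡ 5/6. 6⁻¹ ≡ 10 (mod 59), so λ ≡ 5·10 ≡ 50.
  x = λ² - 37 - 37 = 2500 - 74 ≡ 7; y = λ·(37 - 7) - 3 ≡ 22. → (7, 22)
double: tangent at (7, 22): λ = (3·7² + 28)/(2·22) ≡ 57/44. 44⁻¹ ≡ 55 (mod 59) since 44·55 = 2420 ≡ 1, so λ ≡ 57·55 ≡ 8.
  x = λ² - 7 - 7 = 64 - 14 ≡ 50; y = λ·(7 - 50) - 22 ≡ 47. → (50, 47)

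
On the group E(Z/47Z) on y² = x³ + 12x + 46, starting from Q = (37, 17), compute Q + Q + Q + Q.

Double-and-add on 4 = (100)₂. Start with Q = (37, 17) for the leading 1-bit.
double: tangent at (37, 17): λ = (3·37² + 12)/(2·17) ≡ 30/34. 34⁻¹ ≡ 18 (mod 47), so λ ≡ 30·18 ≡ 23.
  x = λ² - 37 - 37 = 529 - 74 ≡ 32; y = λ·(37 - 32) - 17 ≡ 4. → (32, 4)
double: tangent at (32, 4): λ = (3·32² + 12)/(2·4) ≡ 29/8. 8⁻¹ ≡ 6 (mod 47), so λ ≡ 29·6 ≡ 33.
  x = λ² - 32 - 32 = 1089 - 64 ≡ 38; y = λ·(32 - 38) - 4 ≡ 33. → (38, 33)

(38, 33)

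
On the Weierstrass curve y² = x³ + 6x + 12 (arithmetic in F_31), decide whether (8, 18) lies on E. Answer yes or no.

y² = 18² ≡ 14; x³ + 6x + 12 = 572 ≡ 14 (mod 31). 14 = 14.

yes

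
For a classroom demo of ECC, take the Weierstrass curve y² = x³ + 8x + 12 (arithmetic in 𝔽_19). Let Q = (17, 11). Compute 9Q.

Double-and-add on 9 = (1001)₂. Start with Q = (17, 11) for the leading 1-bit.
double: tangent at (17, 11): λ = (3·17² + 8)/(2·11) ≡ 1/3. 3⁻¹ ≡ 13 (mod 19), so λ ≡ 1·13 ≡ 13.
  x = λ² - 17 - 17 = 169 - 34 ≡ 2; y = λ·(17 - 2) - 11 ≡ 13. → (2, 13)
double: tangent at (2, 13): λ = (3·2² + 8)/(2·13) ≡ 1/7. 7⁻¹ ≡ 11 (mod 19), so λ ≡ 1·11 ≡ 11.
  x = λ² - 2 - 2 = 121 - 4 ≡ 3; y = λ·(2 - 3) - 13 ≡ 14. → (3, 14)
double: tangent at (3, 14): λ = (3·3² + 8)/(2·14) ≡ 16/9. 9⁻¹ ≡ 17 (mod 19), so λ ≡ 16·17 ≡ 6.
  x = λ² - 3 - 3 = 36 - 6 ≡ 11; y = λ·(3 - 11) - 14 ≡ 14. → (11, 14)
add Q: (11, 14) + (17, 11). λ = (11 - 14)/(17 - 11) ≡ 16/6 mod 19. 6⁻¹ ≡ 16 (mod 19), so λ ≡ 9.
  x = λ² - 11 - 17 = 81 - 28 ≡ 15; y = λ·(11 - 15) - 14 ≡ 7. → (15, 7)

(15, 7)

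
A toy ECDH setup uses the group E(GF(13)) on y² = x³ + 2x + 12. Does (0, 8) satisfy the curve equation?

y² = 8² ≡ 12; x³ + 2x + 12 = 12 ≡ 12 (mod 13). 12 = 12.

yes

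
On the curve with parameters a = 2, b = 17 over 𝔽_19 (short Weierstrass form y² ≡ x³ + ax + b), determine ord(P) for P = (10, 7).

8

2P: tangent at (10, 7): λ = (3·10² + 2)/(2·7) ≡ 17/14. 14⁻¹ ≡ 15 (mod 19), so λ ≡ 17·15 ≡ 8.
  x = λ² - 10 - 10 = 64 - 20 ≡ 6; y = λ·(10 - 6) - 7 ≡ 6. → (6, 6)
3P: (6, 6) + (10, 7). λ = (7 - 6)/(10 - 6) ≡ 1/4 mod 19. 4⁻¹ ≡ 5 (mod 19), so λ ≡ 5.
  x = λ² - 6 - 10 = 25 - 16 ≡ 9; y = λ·(6 - 9) - 6 ≡ 17. → (9, 17)
4P: (9, 17) + (10, 7). λ = (7 - 17)/(10 - 9) ≡ 9/1 mod 19. 1⁻¹ ≡ 1 (mod 19), so λ ≡ 9.
  x = λ² - 9 - 10 = 81 - 19 ≡ 5; y = λ·(9 - 5) - 17 ≡ 0. → (5, 0)
5P: (5, 0) + (10, 7). λ = (7 - 0)/(10 - 5) ≡ 7/5 mod 19. 5⁻¹ ≡ 4 (mod 19) since 5·4 = 20 ≡ 1, so λ ≡ 9.
  x = λ² - 5 - 10 = 81 - 15 ≡ 9; y = λ·(5 - 9) - 0 ≡ 2. → (9, 2)
6P: (9, 2) + (10, 7). λ = (7 - 2)/(10 - 9) ≡ 5/1 mod 19. 1⁻¹ ≡ 1 (mod 19) since 1·1 = 1 ≡ 1, so λ ≡ 5.
  x = λ² - 9 - 10 = 25 - 19 ≡ 6; y = λ·(9 - 6) - 2 ≡ 13. → (6, 13)
7P: (6, 13) + (10, 7). λ = (7 - 13)/(10 - 6) ≡ 13/4 mod 19. 4⁻¹ ≡ 5 (mod 19), so λ ≡ 8.
  x = λ² - 6 - 10 = 64 - 16 ≡ 10; y = λ·(6 - 10) - 13 ≡ 12. → (10, 12)
8P: (10, 12) + (10, 7): same x and y₁ ≡ -y₂, so the sum is O.
8P = O, so the order is 8.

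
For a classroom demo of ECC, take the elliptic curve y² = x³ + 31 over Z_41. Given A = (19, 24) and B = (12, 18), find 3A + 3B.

First 3A:
Repeated addition: build up to 3A.
2A: tangent at (19, 24): λ = (3·19² + 0)/(2·24) ≡ 17/7. 7⁻¹ ≡ 6 (mod 41) since 7·6 = 42 ≡ 1, so λ ≡ 17·6 ≡ 20.
  x = λ² - 19 - 19 = 400 - 38 ≡ 34; y = λ·(19 - 34) - 24 ≡ 4. → (34, 4)
3A: (34, 4) + (19, 24). λ = (24 - 4)/(19 - 34) ≡ 20/26 mod 41. 26⁻¹ ≡ 30 (mod 41) since 26·30 = 780 ≡ 1, so λ ≡ 26.
  x = λ² - 34 - 19 = 676 - 53 ≡ 8; y = λ·(34 - 8) - 4 ≡ 16. → (8, 16)
3A = (8, 16).
Next 3B:
Repeated addition: build up to 3B.
2B: tangent at (12, 18): λ = (3·12² + 0)/(2·18) ≡ 22/36. 36⁻¹ ≡ 8 (mod 41), so λ ≡ 22·8 ≡ 12.
  x = λ² - 12 - 12 = 144 - 24 ≡ 38; y = λ·(12 - 38) - 18 ≡ 39. → (38, 39)
3B: (38, 39) + (12, 18). λ = (18 - 39)/(12 - 38) ≡ 20/15 mod 41. 15⁻¹ ≡ 11 (mod 41), so λ ≡ 15.
  x = λ² - 38 - 12 = 225 - 50 ≡ 11; y = λ·(38 - 11) - 39 ≡ 38. → (11, 38)
3B = (11, 38).
Finally 3A + 3B:
(8, 16) + (11, 38). λ = (38 - 16)/(11 - 8) ≡ 22/3 mod 41. 3⁻¹ ≡ 14 (mod 41), so λ ≡ 21.
  x = λ² - 8 - 11 = 441 - 19 ≡ 12; y = λ·(8 - 12) - 16 ≡ 23. → (12, 23)

(12, 23)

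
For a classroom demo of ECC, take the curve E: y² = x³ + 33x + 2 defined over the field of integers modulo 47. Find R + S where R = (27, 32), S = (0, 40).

(27, 32) + (0, 40). λ = (40 - 32)/(0 - 27) ≡ 8/20 mod 47. 20⁻¹ ≡ 40 (mod 47), so λ ≡ 38.
  x = λ² - 27 - 0 = 1444 - 27 ≡ 7; y = λ·(27 - 7) - 32 ≡ 23. → (7, 23)

(7, 23)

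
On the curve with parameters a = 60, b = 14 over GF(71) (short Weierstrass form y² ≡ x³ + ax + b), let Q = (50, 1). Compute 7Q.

Repeated addition: build up to 7Q.
2Q: tangent at (50, 1): λ = (3·50² + 60)/(2·1) ≡ 34/2. 2⁻¹ ≡ 36 (mod 71) since 2·36 = 72 ≡ 1, so λ ≡ 34·36 ≡ 17.
  x = λ² - 50 - 50 = 289 - 100 ≡ 47; y = λ·(50 - 47) - 1 ≡ 50. → (47, 50)
3Q: (47, 50) + (50, 1). λ = (1 - 50)/(50 - 47) ≡ 22/3 mod 71. 3⁻¹ ≡ 24 (mod 71), so λ ≡ 31.
  x = λ² - 47 - 50 = 961 - 97 ≡ 12; y = λ·(47 - 12) - 50 ≡ 41. → (12, 41)
4Q: (12, 41) + (50, 1). λ = (1 - 41)/(50 - 12) ≡ 31/38 mod 71. 38⁻¹ ≡ 43 (mod 71) since 38·43 = 1634 ≡ 1, so λ ≡ 55.
  x = λ² - 12 - 50 = 3025 - 62 ≡ 52; y = λ·(12 - 52) - 41 ≡ 31. → (52, 31)
5Q: (52, 31) + (50, 1). λ = (1 - 31)/(50 - 52) ≡ 41/69 mod 71. 69⁻¹ ≡ 35 (mod 71), so λ ≡ 15.
  x = λ² - 52 - 50 = 225 - 102 ≡ 52; y = λ·(52 - 52) - 31 ≡ 40. → (52, 40)
6Q: (52, 40) + (50, 1). λ = (1 - 40)/(50 - 52) ≡ 32/69 mod 71. 69⁻¹ ≡ 35 (mod 71), so λ ≡ 55.
  x = λ² - 52 - 50 = 3025 - 102 ≡ 12; y = λ·(52 - 12) - 40 ≡ 30. → (12, 30)
7Q: (12, 30) + (50, 1). λ = (1 - 30)/(50 - 12) ≡ 42/38 mod 71. 38⁻¹ ≡ 43 (mod 71), so λ ≡ 31.
  x = λ² - 12 - 50 = 961 - 62 ≡ 47; y = λ·(12 - 47) - 30 ≡ 21. → (47, 21)

(47, 21)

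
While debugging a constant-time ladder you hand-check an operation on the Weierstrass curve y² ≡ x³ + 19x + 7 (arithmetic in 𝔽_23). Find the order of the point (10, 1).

9

2P: tangent at (10, 1): λ = (3·10² + 19)/(2·1) ≡ 20/2. 2⁻¹ ≡ 12 (mod 23), so λ ≡ 20·12 ≡ 10.
  x = λ² - 10 - 10 = 100 - 20 ≡ 11; y = λ·(10 - 11) - 1 ≡ 12. → (11, 12)
3P: (11, 12) + (10, 1). λ = (1 - 12)/(10 - 11) ≡ 12/22 mod 23. 22⁻¹ ≡ 22 (mod 23), so λ ≡ 11.
  x = λ² - 11 - 10 = 121 - 21 ≡ 8; y = λ·(11 - 8) - 12 ≡ 21. → (8, 21)
4P: (8, 21) + (10, 1). λ = (1 - 21)/(10 - 8) ≡ 3/2 mod 23. 2⁻¹ ≡ 12 (mod 23) since 2·12 = 24 ≡ 1, so λ ≡ 13.
  x = λ² - 8 - 10 = 169 - 18 ≡ 13; y = λ·(8 - 13) - 21 ≡ 6. → (13, 6)
5P: (13, 6) + (10, 1). λ = (1 - 6)/(10 - 13) ≡ 18/20 mod 23. 20⁻¹ ≡ 15 (mod 23), so λ ≡ 17.
  x = λ² - 13 - 10 = 289 - 23 ≡ 13; y = λ·(13 - 13) - 6 ≡ 17. → (13, 17)
6P: (13, 17) + (10, 1). λ = (1 - 17)/(10 - 13) ≡ 7/20 mod 23. 20⁻¹ ≡ 15 (mod 23), so λ ≡ 13.
  x = λ² - 13 - 10 = 169 - 23 ≡ 8; y = λ·(13 - 8) - 17 ≡ 2. → (8, 2)
7P: (8, 2) + (10, 1). λ = (1 - 2)/(10 - 8) ≡ 22/2 mod 23. 2⁻¹ ≡ 12 (mod 23) since 2·12 = 24 ≡ 1, so λ ≡ 11.
  x = λ² - 8 - 10 = 121 - 18 ≡ 11; y = λ·(8 - 11) - 2 ≡ 11. → (11, 11)
8P: (11, 11) + (10, 1). λ = (1 - 11)/(10 - 11) ≡ 13/22 mod 23. 22⁻¹ ≡ 22 (mod 23), so λ ≡ 10.
  x = λ² - 11 - 10 = 100 - 21 ≡ 10; y = λ·(11 - 10) - 11 ≡ 22. → (10, 22)
9P: (10, 22) + (10, 1): same x and y₁ ≡ -y₂, so the sum is O.
9P = O, so the order is 9.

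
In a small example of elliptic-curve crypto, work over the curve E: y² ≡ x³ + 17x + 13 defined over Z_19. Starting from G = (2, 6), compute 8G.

Double-and-add on 8 = (1000)₂. Start with G = (2, 6) for the leading 1-bit.
double: tangent at (2, 6): λ = (3·2² + 17)/(2·6) ≡ 10/12. 12⁻¹ ≡ 8 (mod 19), so λ ≡ 10·8 ≡ 4.
  x = λ² - 2 - 2 = 16 - 4 ≡ 12; y = λ·(2 - 12) - 6 ≡ 11. → (12, 11)
double: tangent at (12, 11): λ = (3·12² + 17)/(2·11) ≡ 12/3. 3⁻¹ ≡ 13 (mod 19), so λ ≡ 12·13 ≡ 4.
  x = λ² - 12 - 12 = 16 - 24 ≡ 11; y = λ·(12 - 11) - 11 ≡ 12. → (11, 12)
double: tangent at (11, 12): λ = (3·11² + 17)/(2·12) ≡ 0/5. 5⁻¹ ≡ 4 (mod 19) since 5·4 = 20 ≡ 1, so λ ≡ 0·4 ≡ 0.
  x = λ² - 11 - 11 = 0 - 22 ≡ 16; y = λ·(11 - 16) - 12 ≡ 7. → (16, 7)

(16, 7)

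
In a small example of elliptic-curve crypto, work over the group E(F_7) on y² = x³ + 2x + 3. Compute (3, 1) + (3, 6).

The two points share x = 3 and their y-coordinates satisfy 1 + 6 ≡ 0 (mod 7), so they are inverses. Their sum is the point at infinity.

O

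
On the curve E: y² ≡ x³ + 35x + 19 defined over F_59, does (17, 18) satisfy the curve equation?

y² = 18² ≡ 29; x³ + 35x + 19 = 5527 ≡ 40 (mod 59). 29 ≠ 40.

no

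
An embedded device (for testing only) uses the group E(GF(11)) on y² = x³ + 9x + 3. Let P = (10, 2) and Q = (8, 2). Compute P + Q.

(10, 2) + (8, 2). λ = (2 - 2)/(8 - 10) ≡ 0/9 mod 11. 9⁻¹ ≡ 5 (mod 11) since 9·5 = 45 ≡ 1, so λ ≡ 0.
  x = λ² - 10 - 8 = 0 - 18 ≡ 4; y = λ·(10 - 4) - 2 ≡ 9. → (4, 9)

(4, 9)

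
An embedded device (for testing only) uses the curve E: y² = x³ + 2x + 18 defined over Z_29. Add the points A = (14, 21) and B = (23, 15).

(14, 21) + (23, 15). λ = (15 - 21)/(23 - 14) ≡ 23/9 mod 29. 9⁻¹ ≡ 13 (mod 29), so λ ≡ 9.
  x = λ² - 14 - 23 = 81 - 37 ≡ 15; y = λ·(14 - 15) - 21 ≡ 28. → (15, 28)

(15, 28)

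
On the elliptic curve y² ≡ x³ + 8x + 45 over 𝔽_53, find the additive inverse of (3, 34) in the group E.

(3, 19)

-(3, 34) = (3, -34 mod 53) = (3, 19).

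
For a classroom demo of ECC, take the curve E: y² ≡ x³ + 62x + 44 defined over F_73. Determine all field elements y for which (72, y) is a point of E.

28, 45

x³ + 62x + 44 = 377756 ≡ 54 (mod 73).
Square roots of 54 mod 73: 28 and 45 (since 28² = 784 ≡ 54).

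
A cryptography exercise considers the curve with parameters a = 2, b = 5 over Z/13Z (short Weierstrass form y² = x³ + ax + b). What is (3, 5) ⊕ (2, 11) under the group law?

(5, 7)

(3, 5) + (2, 11). λ = (11 - 5)/(2 - 3) ≡ 6/12 mod 13. 12⁻¹ ≡ 12 (mod 13), so λ ≡ 7.
  x = λ² - 3 - 2 = 49 - 5 ≡ 5; y = λ·(3 - 5) - 5 ≡ 7. → (5, 7)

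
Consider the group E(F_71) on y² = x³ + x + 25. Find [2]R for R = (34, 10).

(21, 19)

tangent at (34, 10): λ = (3·34² + 1)/(2·10) ≡ 61/20. 20⁻¹ ≡ 32 (mod 71), so λ ≡ 61·32 ≡ 35.
  x = λ² - 34 - 34 = 1225 - 68 ≡ 21; y = λ·(34 - 21) - 10 ≡ 19. → (21, 19)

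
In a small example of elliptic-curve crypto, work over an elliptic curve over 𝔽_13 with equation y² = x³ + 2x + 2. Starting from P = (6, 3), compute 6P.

(6, 3)

Double-and-add on 6 = (110)₂. Start with P = (6, 3) for the leading 1-bit.
double: tangent at (6, 3): λ = (3·6² + 2)/(2·3) ≡ 6/6. 6⁻¹ ≡ 11 (mod 13) since 6·11 = 66 ≡ 1, so λ ≡ 6·11 ≡ 1.
  x = λ² - 6 - 6 = 1 - 12 ≡ 2; y = λ·(6 - 2) - 3 ≡ 1. → (2, 1)
add P: (2, 1) + (6, 3). λ = (3 - 1)/(6 - 2) ≡ 2/4 mod 13. 4⁻¹ ≡ 10 (mod 13) since 4·10 = 40 ≡ 1, so λ ≡ 7.
  x = λ² - 2 - 6 = 49 - 8 ≡ 2; y = λ·(2 - 2) - 1 ≡ 12. → (2, 12)
double: tangent at (2, 12): λ = (3·2² + 2)/(2·12) ≡ 1/11. 11⁻¹ ≡ 6 (mod 13) since 11·6 = 66 ≡ 1, so λ ≡ 1·6 ≡ 6.
  x = λ² - 2 - 2 = 36 - 4 ≡ 6; y = λ·(2 - 6) - 12 ≡ 3. → (6, 3)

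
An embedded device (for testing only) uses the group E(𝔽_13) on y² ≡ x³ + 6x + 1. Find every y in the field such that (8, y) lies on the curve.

none

x³ + 6x + 1 = 561 ≡ 2 (mod 13).
2 is a non-residue mod 13; no y exists.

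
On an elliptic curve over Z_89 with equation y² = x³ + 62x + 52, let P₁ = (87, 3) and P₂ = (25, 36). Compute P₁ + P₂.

(87, 3) + (25, 36). λ = (36 - 3)/(25 - 87) ≡ 33/27 mod 89. 27⁻¹ ≡ 33 (mod 89) since 27·33 = 891 ≡ 1, so λ ≡ 21.
  x = λ² - 87 - 25 = 441 - 112 ≡ 62; y = λ·(87 - 62) - 3 ≡ 77. → (62, 77)

(62, 77)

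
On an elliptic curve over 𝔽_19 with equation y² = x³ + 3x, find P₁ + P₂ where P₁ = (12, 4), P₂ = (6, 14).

(8, 2)

(12, 4) + (6, 14). λ = (14 - 4)/(6 - 12) ≡ 10/13 mod 19. 13⁻¹ ≡ 3 (mod 19), so λ ≡ 11.
  x = λ² - 12 - 6 = 121 - 18 ≡ 8; y = λ·(12 - 8) - 4 ≡ 2. → (8, 2)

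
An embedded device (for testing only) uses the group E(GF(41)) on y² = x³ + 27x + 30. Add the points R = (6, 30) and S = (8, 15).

(32, 1)

(6, 30) + (8, 15). λ = (15 - 30)/(8 - 6) ≡ 26/2 mod 41. 2⁻¹ ≡ 21 (mod 41), so λ ≡ 13.
  x = λ² - 6 - 8 = 169 - 14 ≡ 32; y = λ·(6 - 32) - 30 ≡ 1. → (32, 1)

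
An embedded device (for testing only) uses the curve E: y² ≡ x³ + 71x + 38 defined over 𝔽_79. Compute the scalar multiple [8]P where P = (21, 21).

(21, 58)

Double-and-add on 8 = (1000)₂. Start with P = (21, 21) for the leading 1-bit.
double: tangent at (21, 21): λ = (3·21² + 71)/(2·21) ≡ 51/42. 42⁻¹ ≡ 32 (mod 79) since 42·32 = 1344 ≡ 1, so λ ≡ 51·32 ≡ 52.
  x = λ² - 21 - 21 = 2704 - 42 ≡ 55; y = λ·(21 - 55) - 21 ≡ 28. → (55, 28)
double: tangent at (55, 28): λ = (3·55² + 71)/(2·28) ≡ 61/56. 56⁻¹ ≡ 24 (mod 79), so λ ≡ 61·24 ≡ 42.
  x = λ² - 55 - 55 = 1764 - 110 ≡ 74; y = λ·(55 - 74) - 28 ≡ 43. → (74, 43)
double: tangent at (74, 43): λ = (3·74² + 71)/(2·43) ≡ 67/7. 7⁻¹ ≡ 34 (mod 79) since 7·34 = 238 ≡ 1, so λ ≡ 67·34 ≡ 66.
  x = λ² - 74 - 74 = 4356 - 148 ≡ 21; y = λ·(74 - 21) - 43 ≡ 58. → (21, 58)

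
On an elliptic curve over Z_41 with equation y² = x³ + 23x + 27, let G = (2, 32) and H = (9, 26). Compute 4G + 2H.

First 4G:
Double-and-add on 4 = (100)₂. Start with G = (2, 32) for the leading 1-bit.
double: tangent at (2, 32): λ = (3·2² + 23)/(2·32) ≡ 35/23. 23⁻¹ ≡ 25 (mod 41) since 23·25 = 575 ≡ 1, so λ ≡ 35·25 ≡ 14.
  x = λ² - 2 - 2 = 196 - 4 ≡ 28; y = λ·(2 - 28) - 32 ≡ 14. → (28, 14)
double: tangent at (28, 14): λ = (3·28² + 23)/(2·14) ≡ 38/28. 28⁻¹ ≡ 22 (mod 41), so λ ≡ 38·22 ≡ 16.
  x = λ² - 28 - 28 = 256 - 56 ≡ 36; y = λ·(28 - 36) - 14 ≡ 22. → (36, 22)
4G = (36, 22).
Next 2H:
Repeated addition: build up to 2H.
2H: tangent at (9, 26): λ = (3·9² + 23)/(2·26) ≡ 20/11. 11⁻¹ ≡ 15 (mod 41), so λ ≡ 20·15 ≡ 13.
  x = λ² - 9 - 9 = 169 - 18 ≡ 28; y = λ·(9 - 28) - 26 ≡ 14. → (28, 14)
2H = (28, 14).
Finally 4G + 2H:
(36, 22) + (28, 14). λ = (14 - 22)/(28 - 36) ≡ 33/33 mod 41. 33⁻¹ ≡ 5 (mod 41), so λ ≡ 1.
  x = λ² - 36 - 28 = 1 - 64 ≡ 19; y = λ·(36 - 19) - 22 ≡ 36. → (19, 36)

(19, 36)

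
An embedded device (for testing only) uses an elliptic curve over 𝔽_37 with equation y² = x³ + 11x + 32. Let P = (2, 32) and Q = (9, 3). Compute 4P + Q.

(9, 3)

First 4P:
Double-and-add on 4 = (100)₂. Start with P = (2, 32) for the leading 1-bit.
double: tangent at (2, 32): λ = (3·2² + 11)/(2·32) ≡ 23/27. 27⁻¹ ≡ 11 (mod 37) since 27·11 = 297 ≡ 1, so λ ≡ 23·11 ≡ 31.
  x = λ² - 2 - 2 = 961 - 4 ≡ 32; y = λ·(2 - 32) - 32 ≡ 0. → (32, 0)
double: (32, 0) + (32, 0): same x and y₁ ≡ -y₂, so the sum is O.
4P = O.
Finally 4P + Q:
O + (9, 3) = (9, 3) (identity).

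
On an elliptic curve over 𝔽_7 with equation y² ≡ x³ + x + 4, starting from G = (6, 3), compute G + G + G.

(4, 4)

Repeated addition: build up to 3G.
2G: tangent at (6, 3): λ = (3·6² + 1)/(2·3) ≡ 4/6. 6⁻¹ ≡ 6 (mod 7), so λ ≡ 4·6 ≡ 3.
  x = λ² - 6 - 6 = 9 - 12 ≡ 4; y = λ·(6 - 4) - 3 ≡ 3. → (4, 3)
3G: (4, 3) + (6, 3). λ = (3 - 3)/(6 - 4) ≡ 0/2 mod 7. 2⁻¹ ≡ 4 (mod 7) since 2·4 = 8 ≡ 1, so λ ≡ 0.
  x = λ² - 4 - 6 = 0 - 10 ≡ 4; y = λ·(4 - 4) - 3 ≡ 4. → (4, 4)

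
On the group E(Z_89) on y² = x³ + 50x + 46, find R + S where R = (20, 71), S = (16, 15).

(20, 71) + (16, 15). λ = (15 - 71)/(16 - 20) ≡ 33/85 mod 89. 85⁻¹ ≡ 22 (mod 89) since 85·22 = 1870 ≡ 1, so λ ≡ 14.
  x = λ² - 20 - 16 = 196 - 36 ≡ 71; y = λ·(20 - 71) - 71 ≡ 16. → (71, 16)

(71, 16)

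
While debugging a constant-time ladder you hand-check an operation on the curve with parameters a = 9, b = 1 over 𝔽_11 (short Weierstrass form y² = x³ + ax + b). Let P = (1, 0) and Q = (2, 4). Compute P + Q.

(1, 0) + (2, 4). λ = (4 - 0)/(2 - 1) ≡ 4/1 mod 11. 1⁻¹ ≡ 1 (mod 11), so λ ≡ 4.
  x = λ² - 1 - 2 = 16 - 3 ≡ 2; y = λ·(1 - 2) - 0 ≡ 7. → (2, 7)

(2, 7)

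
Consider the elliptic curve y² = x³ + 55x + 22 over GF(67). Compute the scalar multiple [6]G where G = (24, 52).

(62, 15)

Repeated addition: build up to 6G.
2G: tangent at (24, 52): λ = (3·24² + 55)/(2·52) ≡ 41/37. 37⁻¹ ≡ 29 (mod 67), so λ ≡ 41·29 ≡ 50.
  x = λ² - 24 - 24 = 2500 - 48 ≡ 40; y = λ·(24 - 40) - 52 ≡ 19. → (40, 19)
3G: (40, 19) + (24, 52). λ = (52 - 19)/(24 - 40) ≡ 33/51 mod 67. 51⁻¹ ≡ 46 (mod 67), so λ ≡ 44.
  x = λ² - 40 - 24 = 1936 - 64 ≡ 63; y = λ·(40 - 63) - 19 ≡ 41. → (63, 41)
4G: (63, 41) + (24, 52). λ = (52 - 41)/(24 - 63) ≡ 11/28 mod 67. 28⁻¹ ≡ 12 (mod 67), so λ ≡ 65.
  x = λ² - 63 - 24 = 4225 - 87 ≡ 51; y = λ·(63 - 51) - 41 ≡ 2. → (51, 2)
5G: (51, 2) + (24, 52). λ = (52 - 2)/(24 - 51) ≡ 50/40 mod 67. 40⁻¹ ≡ 62 (mod 67), so λ ≡ 18.
  x = λ² - 51 - 24 = 324 - 75 ≡ 48; y = λ·(51 - 48) - 2 ≡ 52. → (48, 52)
6G: (48, 52) + (24, 52). λ = (52 - 52)/(24 - 48) ≡ 0/43 mod 67. 43⁻¹ ≡ 53 (mod 67), so λ ≡ 0.
  x = λ² - 48 - 24 = 0 - 72 ≡ 62; y = λ·(48 - 62) - 52 ≡ 15. → (62, 15)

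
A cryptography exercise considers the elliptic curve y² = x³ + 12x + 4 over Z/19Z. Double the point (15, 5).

(6, 11)

tangent at (15, 5): λ = (3·15² + 12)/(2·5) ≡ 3/10. 10⁻¹ ≡ 2 (mod 19), so λ ≡ 3·2 ≡ 6.
  x = λ² - 15 - 15 = 36 - 30 ≡ 6; y = λ·(15 - 6) - 5 ≡ 11. → (6, 11)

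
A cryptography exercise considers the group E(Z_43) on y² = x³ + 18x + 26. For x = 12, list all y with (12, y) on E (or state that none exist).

x³ + 18x + 26 = 1970 ≡ 35 (mod 43).
Square roots of 35 mod 43: 11 and 32 (since 11² = 121 ≡ 35).

11, 32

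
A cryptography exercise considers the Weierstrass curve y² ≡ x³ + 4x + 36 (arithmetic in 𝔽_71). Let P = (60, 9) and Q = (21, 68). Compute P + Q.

(9, 34)

(60, 9) + (21, 68). λ = (68 - 9)/(21 - 60) ≡ 59/32 mod 71. 32⁻¹ ≡ 20 (mod 71), so λ ≡ 44.
  x = λ² - 60 - 21 = 1936 - 81 ≡ 9; y = λ·(60 - 9) - 9 ≡ 34. → (9, 34)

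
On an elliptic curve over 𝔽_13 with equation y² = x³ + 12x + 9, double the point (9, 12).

tangent at (9, 12): λ = (3·9² + 12)/(2·12) ≡ 8/11. 11⁻¹ ≡ 6 (mod 13), so λ ≡ 8·6 ≡ 9.
  x = λ² - 9 - 9 = 81 - 18 ≡ 11; y = λ·(9 - 11) - 12 ≡ 9. → (11, 9)

(11, 9)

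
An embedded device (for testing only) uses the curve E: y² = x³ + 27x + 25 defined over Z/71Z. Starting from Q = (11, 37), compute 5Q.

Double-and-add on 5 = (101)₂. Start with Q = (11, 37) for the leading 1-bit.
double: tangent at (11, 37): λ = (3·11² + 27)/(2·37) ≡ 35/3. 3⁻¹ ≡ 24 (mod 71), so λ ≡ 35·24 ≡ 59.
  x = λ² - 11 - 11 = 3481 - 22 ≡ 51; y = λ·(11 - 51) - 37 ≡ 17. → (51, 17)
double: tangent at (51, 17): λ = (3·51² + 27)/(2·17) ≡ 20/34. 34⁻¹ ≡ 23 (mod 71) since 34·23 = 782 ≡ 1, so λ ≡ 20·23 ≡ 34.
  x = λ² - 51 - 51 = 1156 - 102 ≡ 60; y = λ·(51 - 60) - 17 ≡ 32. → (60, 32)
add Q: (60, 32) + (11, 37). λ = (37 - 32)/(11 - 60) ≡ 5/22 mod 71. 22⁻¹ ≡ 42 (mod 71), so λ ≡ 68.
  x = λ² - 60 - 11 = 4624 - 71 ≡ 9; y = λ·(60 - 9) - 32 ≡ 28. → (9, 28)

(9, 28)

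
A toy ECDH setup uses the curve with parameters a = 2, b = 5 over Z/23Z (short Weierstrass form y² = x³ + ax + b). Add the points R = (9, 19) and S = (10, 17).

(9, 19) + (10, 17). λ = (17 - 19)/(10 - 9) ≡ 21/1 mod 23. 1⁻¹ ≡ 1 (mod 23), so λ ≡ 21.
  x = λ² - 9 - 10 = 441 - 19 ≡ 8; y = λ·(9 - 8) - 19 ≡ 2. → (8, 2)

(8, 2)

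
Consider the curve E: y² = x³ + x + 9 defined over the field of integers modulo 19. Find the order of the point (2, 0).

2P: (2, 0) + (2, 0): same x and y₁ ≡ -y₂, so the sum is O.
2P = O, so the order is 2.

2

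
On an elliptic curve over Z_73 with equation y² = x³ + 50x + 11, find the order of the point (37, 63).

3

2P: tangent at (37, 63): λ = (3·37² + 50)/(2·63) ≡ 69/53. 53⁻¹ ≡ 62 (mod 73), so λ ≡ 69·62 ≡ 44.
  x = λ² - 37 - 37 = 1936 - 74 ≡ 37; y = λ·(37 - 37) - 63 ≡ 10. → (37, 10)
3P: (37, 10) + (37, 63): same x and y₁ ≡ -y₂, so the sum is the point at infinity.
3P = the point at infinity, so the order is 3.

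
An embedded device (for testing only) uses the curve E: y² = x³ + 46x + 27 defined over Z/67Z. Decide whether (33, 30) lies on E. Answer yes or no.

y² = 30² ≡ 29; x³ + 46x + 27 = 37482 ≡ 29 (mod 67). 29 = 29.

yes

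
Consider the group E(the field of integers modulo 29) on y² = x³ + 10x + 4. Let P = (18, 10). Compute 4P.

(28, 14)

Repeated addition: build up to 4P.
2P: tangent at (18, 10): λ = (3·18² + 10)/(2·10) ≡ 25/20. 20⁻¹ ≡ 16 (mod 29), so λ ≡ 25·16 ≡ 23.
  x = λ² - 18 - 18 = 529 - 36 ≡ 0; y = λ·(18 - 0) - 10 ≡ 27. → (0, 27)
3P: (0, 27) + (18, 10). λ = (10 - 27)/(18 - 0) ≡ 12/18 mod 29. 18⁻¹ ≡ 21 (mod 29) since 18·21 = 378 ≡ 1, so λ ≡ 20.
  x = λ² - 0 - 18 = 400 - 18 ≡ 5; y = λ·(0 - 5) - 27 ≡ 18. → (5, 18)
4P: (5, 18) + (18, 10). λ = (10 - 18)/(18 - 5) ≡ 21/13 mod 29. 13⁻¹ ≡ 9 (mod 29), so λ ≡ 15.
  x = λ² - 5 - 18 = 225 - 23 ≡ 28; y = λ·(5 - 28) - 18 ≡ 14. → (28, 14)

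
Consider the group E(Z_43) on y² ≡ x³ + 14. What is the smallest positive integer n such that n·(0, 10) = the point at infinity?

3

2P: tangent at (0, 10): λ = (3·0² + 0)/(2·10) ≡ 0/20. 20⁻¹ ≡ 28 (mod 43), so λ ≡ 0·28 ≡ 0.
  x = λ² - 0 - 0 = 0 - 0 ≡ 0; y = λ·(0 - 0) - 10 ≡ 33. → (0, 33)
3P: (0, 33) + (0, 10): same x and y₁ ≡ -y₂, so the sum is the point at infinity.
3P = the point at infinity, so the order is 3.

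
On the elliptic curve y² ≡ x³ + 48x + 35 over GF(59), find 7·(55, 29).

Write Q = (55, 29).
Repeated addition: build up to 7Q.
2Q: tangent at (55, 29): λ = (3·55² + 48)/(2·29) ≡ 37/58. 58⁻¹ ≡ 58 (mod 59) since 58·58 = 3364 ≡ 1, so λ ≡ 37·58 ≡ 22.
  x = λ² - 55 - 55 = 484 - 110 ≡ 20; y = λ·(55 - 20) - 29 ≡ 33. → (20, 33)
3Q: (20, 33) + (55, 29). λ = (29 - 33)/(55 - 20) ≡ 55/35 mod 59. 35⁻¹ ≡ 27 (mod 59), so λ ≡ 10.
  x = λ² - 20 - 55 = 100 - 75 ≡ 25; y = λ·(20 - 25) - 33 ≡ 35. → (25, 35)
4Q: (25, 35) + (55, 29). λ = (29 - 35)/(55 - 25) ≡ 53/30 mod 59. 30⁻¹ ≡ 2 (mod 59), so λ ≡ 47.
  x = λ² - 25 - 55 = 2209 - 80 ≡ 5; y = λ·(25 - 5) - 35 ≡ 20. → (5, 20)
5Q: (5, 20) + (55, 29). λ = (29 - 20)/(55 - 5) ≡ 9/50 mod 59. 50⁻¹ ≡ 13 (mod 59), so λ ≡ 58.
  x = λ² - 5 - 55 = 3364 - 60 ≡ 0; y = λ·(5 - 0) - 20 ≡ 34. → (0, 34)
6Q: (0, 34) + (55, 29). λ = (29 - 34)/(55 - 0) ≡ 54/55 mod 59. 55⁻¹ ≡ 44 (mod 59), so λ ≡ 16.
  x = λ² - 0 - 55 = 256 - 55 ≡ 24; y = λ·(0 - 24) - 34 ≡ 54. → (24, 54)
7Q: (24, 54) + (55, 29). λ = (29 - 54)/(55 - 24) ≡ 34/31 mod 59. 31⁻¹ ≡ 40 (mod 59) since 31·40 = 1240 ≡ 1, so λ ≡ 3.
  x = λ² - 24 - 55 = 9 - 79 ≡ 48; y = λ·(24 - 48) - 54 ≡ 51. → (48, 51)

(48, 51)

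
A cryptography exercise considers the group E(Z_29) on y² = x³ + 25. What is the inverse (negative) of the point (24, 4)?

-(24, 4) = (24, -4 mod 29) = (24, 25).

(24, 25)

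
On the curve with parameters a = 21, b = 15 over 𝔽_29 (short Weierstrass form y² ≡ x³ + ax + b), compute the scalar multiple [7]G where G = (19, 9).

Double-and-add on 7 = (111)₂. Start with G = (19, 9) for the leading 1-bit.
double: tangent at (19, 9): λ = (3·19² + 21)/(2·9) ≡ 2/18. 18⁻¹ ≡ 21 (mod 29) since 18·21 = 378 ≡ 1, so λ ≡ 2·21 ≡ 13.
  x = λ² - 19 - 19 = 169 - 38 ≡ 15; y = λ·(19 - 15) - 9 ≡ 14. → (15, 14)
add G: (15, 14) + (19, 9). λ = (9 - 14)/(19 - 15) ≡ 24/4 mod 29. 4⁻¹ ≡ 22 (mod 29), so λ ≡ 6.
  x = λ² - 15 - 19 = 36 - 34 ≡ 2; y = λ·(15 - 2) - 14 ≡ 6. → (2, 6)
double: tangent at (2, 6): λ = (3·2² + 21)/(2·6) ≡ 4/12. 12⁻¹ ≡ 17 (mod 29), so λ ≡ 4·17 ≡ 10.
  x = λ² - 2 - 2 = 100 - 4 ≡ 9; y = λ·(2 - 9) - 6 ≡ 11. → (9, 11)
add G: (9, 11) + (19, 9). λ = (9 - 11)/(19 - 9) ≡ 27/10 mod 29. 10⁻¹ ≡ 3 (mod 29) since 10·3 = 30 ≡ 1, so λ ≡ 23.
  x = λ² - 9 - 19 = 529 - 28 ≡ 8; y = λ·(9 - 8) - 11 ≡ 12. → (8, 12)

(8, 12)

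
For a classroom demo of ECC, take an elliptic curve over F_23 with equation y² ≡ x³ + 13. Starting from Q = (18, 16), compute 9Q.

(17, 21)

Double-and-add on 9 = (1001)₂. Start with Q = (18, 16) for the leading 1-bit.
double: tangent at (18, 16): λ = (3·18² + 0)/(2·16) ≡ 6/9. 9⁻¹ ≡ 18 (mod 23) since 9·18 = 162 ≡ 1, so λ ≡ 6·18 ≡ 16.
  x = λ² - 18 - 18 = 256 - 36 ≡ 13; y = λ·(18 - 13) - 16 ≡ 18. → (13, 18)
double: tangent at (13, 18): λ = (3·13² + 0)/(2·18) ≡ 1/13. 13⁻¹ ≡ 16 (mod 23) since 13·16 = 208 ≡ 1, so λ ≡ 1·16 ≡ 16.
  x = λ² - 13 - 13 = 256 - 26 ≡ 0; y = λ·(13 - 0) - 18 ≡ 6. → (0, 6)
double: tangent at (0, 6): λ = (3·0² + 0)/(2·6) ≡ 0/12. 12⁻¹ ≡ 2 (mod 23), so λ ≡ 0·2 ≡ 0.
  x = λ² - 0 - 0 = 0 - 0 ≡ 0; y = λ·(0 - 0) - 6 ≡ 17. → (0, 17)
add Q: (0, 17) + (18, 16). λ = (16 - 17)/(18 - 0) ≡ 22/18 mod 23. 18⁻¹ ≡ 9 (mod 23) since 18·9 = 162 ≡ 1, so λ ≡ 14.
  x = λ² - 0 - 18 = 196 - 18 ≡ 17; y = λ·(0 - 17) - 17 ≡ 21. → (17, 21)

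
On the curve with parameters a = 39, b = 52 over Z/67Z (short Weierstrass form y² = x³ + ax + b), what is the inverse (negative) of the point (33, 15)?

(33, 52)

-(33, 15) = (33, -15 mod 67) = (33, 52).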